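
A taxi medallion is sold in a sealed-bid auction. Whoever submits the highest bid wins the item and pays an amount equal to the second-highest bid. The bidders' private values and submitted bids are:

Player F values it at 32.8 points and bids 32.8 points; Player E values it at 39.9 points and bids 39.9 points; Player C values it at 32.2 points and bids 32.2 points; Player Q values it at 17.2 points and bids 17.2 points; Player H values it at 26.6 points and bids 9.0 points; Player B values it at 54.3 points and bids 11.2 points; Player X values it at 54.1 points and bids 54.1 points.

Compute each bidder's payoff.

Bids in descending order: Player X 54.1 points, then Player E 39.9 points, then Player F 32.8 points, then Player C 32.2 points, then Player Q 17.2 points, then Player B 11.2 points, then Player H 9.0 points.
Player X has the top bid and wins; the price is the second-highest bid, 39.9 points.
Player X's payoff = 54.1 points − 39.9 points = 14.2 points. All other bidders lose, so their payoff is 0.

Payoffs: Player F 0.0 points, Player E 0.0 points, Player C 0.0 points, Player Q 0.0 points, Player H 0.0 points, Player B 0.0 points, Player X 14.2 points.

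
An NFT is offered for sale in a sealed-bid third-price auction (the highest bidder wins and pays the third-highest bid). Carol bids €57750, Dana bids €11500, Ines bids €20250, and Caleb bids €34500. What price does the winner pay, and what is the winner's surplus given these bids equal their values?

Sorted high to low: Carol €57750 > Caleb €34500 > Ines €20250 > Dana €11500.
Carol is the highest bidder, so Carol wins.
Under the third-price rule, the price is the third-highest bid: €20250.
Surplus = €57750 − €20250 = €37500.

The winner pays €20250 for a surplus of €37500.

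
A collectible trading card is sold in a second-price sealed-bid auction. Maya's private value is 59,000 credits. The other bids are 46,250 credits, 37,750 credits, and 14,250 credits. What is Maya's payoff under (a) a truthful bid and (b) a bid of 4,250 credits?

The highest competing bid is 46,250 credits.
Bidding truthfully at 59,000 credits: Maya has the top bid, wins, and pays the second-highest bid 46,250 credits. Payoff = 59,000 credits − 46,250 credits = 12,750 credits.
Bidding 4,250 credits: the top bid is 46,250 credits (a rival), so Maya loses. Payoff = 0 credits.
This is the dominant-strategy logic: truthful bidding weakly beats any alternative.

(a) 12,750 credits  (b) 0 credits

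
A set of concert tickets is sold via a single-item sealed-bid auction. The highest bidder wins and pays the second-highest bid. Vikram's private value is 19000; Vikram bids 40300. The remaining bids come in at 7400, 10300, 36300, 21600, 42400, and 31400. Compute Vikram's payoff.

Highest competing bid: 42400.
Vikram's bid 40300 is not the highest, so Vikram loses, pays nothing, and earns zero payoff.

0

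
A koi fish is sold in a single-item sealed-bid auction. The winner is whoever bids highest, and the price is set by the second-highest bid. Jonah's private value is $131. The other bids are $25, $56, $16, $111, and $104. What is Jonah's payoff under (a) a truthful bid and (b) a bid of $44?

(a) $20  (b) $0

The highest competing bid is $111.
Bidding truthfully at $131: Jonah has the top bid, wins, and pays the second-highest bid $111. Payoff = $131 − $111 = $20.
Bidding $44: the top bid is $111 (a rival), so Jonah loses. Payoff = $0.
Deviating from a truthful bid can only lose payoff in a second-price auction — never gain.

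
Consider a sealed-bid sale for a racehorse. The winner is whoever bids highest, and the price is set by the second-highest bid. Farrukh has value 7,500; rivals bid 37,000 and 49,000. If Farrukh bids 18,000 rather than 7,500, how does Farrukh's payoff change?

Change in payoff: 0.

The highest competing bid is 49,000.
Bidding truthfully at 7,500: the top bid is 49,000 (a rival), so Farrukh loses. Payoff = 0.
Bidding 18,000: the top bid is 49,000 (a rival), so Farrukh loses. Payoff = 0.
Change = 0 − 0 = 0.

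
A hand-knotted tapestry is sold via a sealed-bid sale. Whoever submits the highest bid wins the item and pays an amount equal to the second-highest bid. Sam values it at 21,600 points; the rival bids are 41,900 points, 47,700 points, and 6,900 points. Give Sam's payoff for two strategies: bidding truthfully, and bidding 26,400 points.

The highest competing bid is 47,700 points.
Bidding truthfully at 21,600 points: the top bid is 47,700 points (a rival), so Sam loses. Payoff = 0 points.
Bidding 26,400 points: the top bid is 47,700 points (a rival), so Sam loses. Payoff = 0 points.
The bid only affects whether you win, not the price — here both bids land on the same side of the top rival bid, so the deviation is payoff-neutral.

Truthful: 0 points; alternative: 0 points.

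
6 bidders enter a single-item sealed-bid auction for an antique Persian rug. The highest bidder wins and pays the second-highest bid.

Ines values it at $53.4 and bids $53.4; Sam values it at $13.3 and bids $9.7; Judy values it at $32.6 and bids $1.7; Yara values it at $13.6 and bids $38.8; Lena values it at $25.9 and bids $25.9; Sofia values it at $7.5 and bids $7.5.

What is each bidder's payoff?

Ines $14.6, Sam $0.0, Judy $0.0, Yara $0.0, Lena $0.0, Sofia $0.0.

Bids in descending order: Ines $53.4, then Yara $38.8, then Lena $25.9, then Sam $9.7, then Sofia $7.5, then Judy $1.7.
Ines has the top bid and wins; the price is the second-highest bid, $38.8.
Ines's payoff = $53.4 − $38.8 = $14.6. All other bidders lose, so their payoff is 0.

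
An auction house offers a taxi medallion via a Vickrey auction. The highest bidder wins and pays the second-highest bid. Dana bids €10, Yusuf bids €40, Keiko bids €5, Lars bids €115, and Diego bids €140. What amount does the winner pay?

Ranking the bids: Diego €140; Lars €115; Yusuf €40; Dana €10; Keiko €5.
Diego has the highest bid, so Diego wins.
The second-highest bid is €115, so that is what Diego pays.

The winner pays €115.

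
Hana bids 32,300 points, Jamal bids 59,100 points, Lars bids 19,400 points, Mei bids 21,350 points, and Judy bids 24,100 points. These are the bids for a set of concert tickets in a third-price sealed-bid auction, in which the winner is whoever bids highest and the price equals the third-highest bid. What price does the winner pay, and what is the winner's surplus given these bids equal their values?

Price 24,100 points; surplus 35,000 points.

Sorted high to low: Jamal 59,100 points; Hana 32,300 points; Judy 24,100 points; Mei 21,350 points; Lars 19,400 points.
Jamal is the highest bidder, so Jamal wins.
Under the third-price rule, the price is the third-highest bid: 24,100 points.
Surplus = 59,100 points − 24,100 points = 35,000 points.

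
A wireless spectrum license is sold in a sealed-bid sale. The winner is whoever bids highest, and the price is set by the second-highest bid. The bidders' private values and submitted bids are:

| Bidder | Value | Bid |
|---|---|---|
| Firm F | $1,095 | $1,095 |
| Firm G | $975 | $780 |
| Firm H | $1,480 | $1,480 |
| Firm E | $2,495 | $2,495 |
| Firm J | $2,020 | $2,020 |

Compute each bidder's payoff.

Payoffs: Firm F $0, Firm G $0, Firm H $0, Firm E $475, Firm J $0.

Bids in descending order: Firm E $2,495; Firm J $2,020; Firm H $1,480; Firm F $1,095; Firm G $780.
Firm E has the top bid and wins; the price is the second-highest bid, $2,020.
Firm E's payoff = $2,495 − $2,020 = $475. All other bidders lose, so their payoff is 0.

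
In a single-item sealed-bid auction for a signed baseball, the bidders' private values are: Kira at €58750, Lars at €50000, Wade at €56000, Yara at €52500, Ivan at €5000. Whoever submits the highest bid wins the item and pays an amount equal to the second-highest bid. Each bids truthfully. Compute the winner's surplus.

€2750

Ranking the bids: Kira €58750 > Wade €56000 > Yara €52500 > Lars €50000 > Ivan €5000.
Kira wins with the top bid and pays the second-highest, €56000.
Surplus = €58750 − €56000 = €2750.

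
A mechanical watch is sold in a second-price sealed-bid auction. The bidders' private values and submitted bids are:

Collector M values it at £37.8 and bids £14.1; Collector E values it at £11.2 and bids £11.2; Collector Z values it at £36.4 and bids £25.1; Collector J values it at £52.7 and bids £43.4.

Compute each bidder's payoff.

Payoffs: Collector M £0.0, Collector E £0.0, Collector Z £0.0, Collector J £27.6.

Sorted high to low: Collector J £43.4, then Collector Z £25.1, then Collector M £14.1, then Collector E £11.2.
Collector J has the top bid and wins; the price is the second-highest bid, £25.1.
Collector J's payoff = £52.7 − £25.1 = £27.6. All other bidders lose, so their payoff is 0.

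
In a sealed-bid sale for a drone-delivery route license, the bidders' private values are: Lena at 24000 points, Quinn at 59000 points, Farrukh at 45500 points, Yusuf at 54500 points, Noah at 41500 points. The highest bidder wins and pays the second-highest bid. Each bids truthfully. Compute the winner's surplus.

Surplus = 4500 points.

Bids in descending order: Quinn 59000 points > Yusuf 54500 points > Farrukh 45500 points > Noah 41500 points > Lena 24000 points.
Quinn wins with the top bid and pays the second-highest, 54500 points.
Surplus = 59000 points − 54500 points = 4500 points.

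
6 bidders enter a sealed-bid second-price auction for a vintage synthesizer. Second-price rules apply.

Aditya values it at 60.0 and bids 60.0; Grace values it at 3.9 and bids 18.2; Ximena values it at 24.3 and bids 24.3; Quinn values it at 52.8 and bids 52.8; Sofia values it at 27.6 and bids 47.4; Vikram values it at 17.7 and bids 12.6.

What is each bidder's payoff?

Sorted high to low: Aditya 60.0; Quinn 52.8; Sofia 47.4; Ximena 24.3; Grace 18.2; Vikram 12.6.
Aditya has the top bid and wins; the price is the second-highest bid, 52.8.
Aditya's payoff = 60.0 − 52.8 = 7.2. All other bidders lose, so their payoff is 0.

Aditya 7.2, Grace 0.0, Ximena 0.0, Quinn 0.0, Sofia 0.0, Vikram 0.0.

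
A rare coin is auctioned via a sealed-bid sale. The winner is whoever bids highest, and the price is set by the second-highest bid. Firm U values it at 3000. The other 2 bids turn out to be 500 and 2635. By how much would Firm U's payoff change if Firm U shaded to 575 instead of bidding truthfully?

Payoff change: -365.

The highest competing bid is 2635.
Bidding truthfully at 3000: Firm U has the top bid, wins, and pays the second-highest bid 2635. Payoff = 3000 − 2635 = 365.
Bidding 575: the top bid is 2635 (a rival), so Firm U loses. Payoff = 0.
Change = 0 − 365 = -365.
Deviating from a truthful bid can only lose payoff in a second-price auction — never gain.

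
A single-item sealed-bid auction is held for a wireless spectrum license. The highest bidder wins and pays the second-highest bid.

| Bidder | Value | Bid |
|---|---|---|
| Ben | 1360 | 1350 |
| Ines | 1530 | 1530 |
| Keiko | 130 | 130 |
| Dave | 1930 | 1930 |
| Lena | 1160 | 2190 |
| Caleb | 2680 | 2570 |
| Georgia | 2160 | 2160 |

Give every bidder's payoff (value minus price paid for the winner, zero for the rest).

Ranking the bids: Caleb 2570 > Lena 2190 > Georgia 2160 > Dave 1930 > Ines 1530 > Ben 1350 > Keiko 130.
Caleb has the top bid and wins; the price is the second-highest bid, 2190.
Caleb's payoff = 2680 − 2190 = 490. All other bidders lose, so their payoff is 0.

Payoffs: Ben 0, Ines 0, Keiko 0, Dave 0, Lena 0, Caleb 490, Georgia 0.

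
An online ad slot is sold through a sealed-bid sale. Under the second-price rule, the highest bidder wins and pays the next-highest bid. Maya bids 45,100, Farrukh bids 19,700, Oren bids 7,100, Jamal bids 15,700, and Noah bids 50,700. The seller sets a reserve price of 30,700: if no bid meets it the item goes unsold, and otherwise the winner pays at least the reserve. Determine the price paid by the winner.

45,100

Ranking the bids: Noah 50,700; Maya 45,100; Farrukh 19,700; Jamal 15,700; Oren 7,100.
Noah has the highest bid, so Noah wins.
The second-highest bid is 45,100, which exceeds the reserve, so that sets the price.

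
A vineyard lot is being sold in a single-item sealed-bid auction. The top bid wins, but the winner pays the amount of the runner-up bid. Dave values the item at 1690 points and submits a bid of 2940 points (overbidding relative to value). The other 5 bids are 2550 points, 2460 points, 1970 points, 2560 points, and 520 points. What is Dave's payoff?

-870 points

Highest competing bid: 2560 points.
Dave's bid 2940 points is the highest overall, so Dave wins and pays the second-highest bid, 2560 points.
Payoff = value − price = 1690 points − 2560 points = -870 points.
Overbidding won the item at a price above value — truthful bidding would have avoided this loss.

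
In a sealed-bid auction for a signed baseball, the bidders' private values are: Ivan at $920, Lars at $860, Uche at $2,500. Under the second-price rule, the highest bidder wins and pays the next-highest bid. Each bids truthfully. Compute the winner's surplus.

Ranking the bids: Uche $2,500, then Ivan $920, then Lars $860.
Uche wins with the top bid and pays the second-highest, $920.
Surplus = $2,500 − $920 = $1,580.

$1,580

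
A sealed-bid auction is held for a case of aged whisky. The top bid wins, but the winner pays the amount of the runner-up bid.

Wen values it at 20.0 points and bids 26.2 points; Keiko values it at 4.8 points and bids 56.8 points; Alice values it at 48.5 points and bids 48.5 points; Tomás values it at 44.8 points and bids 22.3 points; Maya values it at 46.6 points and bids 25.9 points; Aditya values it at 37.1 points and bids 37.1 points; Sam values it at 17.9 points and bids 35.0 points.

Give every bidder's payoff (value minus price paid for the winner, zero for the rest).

Payoffs: Wen 0.0 points, Keiko -43.7 points, Alice 0.0 points, Tomás 0.0 points, Maya 0.0 points, Aditya 0.0 points, Sam 0.0 points.

Sorted high to low: Keiko 56.8 points, then Alice 48.5 points, then Aditya 37.1 points, then Sam 35.0 points, then Wen 26.2 points, then Maya 25.9 points, then Tomás 22.3 points.
Keiko has the top bid and wins; the price is the second-highest bid, 48.5 points.
Keiko's payoff = 4.8 points − 48.5 points = -43.7 points. All other bidders lose, so their payoff is 0.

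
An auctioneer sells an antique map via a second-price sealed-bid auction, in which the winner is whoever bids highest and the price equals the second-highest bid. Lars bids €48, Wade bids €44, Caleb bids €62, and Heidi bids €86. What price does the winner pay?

Price paid: €62.

Ranking the bids: Heidi €86, then Caleb €62, then Lars €48, then Wade €44.
Heidi is the highest bidder, so Heidi wins.
Under the second-price rule, the price is the second-highest bid: €62.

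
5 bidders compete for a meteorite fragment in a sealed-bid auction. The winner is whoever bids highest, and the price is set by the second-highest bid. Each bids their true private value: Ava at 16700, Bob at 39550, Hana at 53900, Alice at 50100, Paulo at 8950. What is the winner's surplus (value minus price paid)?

Surplus = 3800.

Ordered from highest: Hana 53900; Alice 50100; Bob 39550; Ava 16700; Paulo 8950.
Hana wins with the top bid and pays the second-highest, 50100.
Surplus = 53900 − 50100 = 3800.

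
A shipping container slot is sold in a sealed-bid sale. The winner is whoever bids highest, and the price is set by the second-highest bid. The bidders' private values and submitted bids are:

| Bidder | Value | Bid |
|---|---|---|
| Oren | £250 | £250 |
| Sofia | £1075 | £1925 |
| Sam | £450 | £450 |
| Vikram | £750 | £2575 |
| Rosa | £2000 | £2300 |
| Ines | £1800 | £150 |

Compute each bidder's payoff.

Sorted high to low: Vikram £2575; Rosa £2300; Sofia £1925; Sam £450; Oren £250; Ines £150.
Vikram has the top bid and wins; the price is the second-highest bid, £2300.
Vikram's payoff = £750 − £2300 = -£1550. All other bidders lose, so their payoff is 0.

Oren £0, Sofia £0, Sam £0, Vikram -£1550, Rosa £0, Ines £0.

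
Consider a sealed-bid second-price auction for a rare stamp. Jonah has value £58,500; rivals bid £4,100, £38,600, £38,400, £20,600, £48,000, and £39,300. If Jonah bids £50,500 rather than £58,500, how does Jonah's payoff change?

Payoff change: £0.

The highest competing bid is £48,000.
Bidding truthfully at £58,500: Jonah has the top bid, wins, and pays the second-highest bid £48,000. Payoff = £58,500 − £48,000 = £10,500.
Bidding £50,500: Jonah has the top bid, wins, and pays the second-highest bid £48,000. Payoff = £58,500 − £48,000 = £10,500.
Change = £10,500 − £10,500 = £0.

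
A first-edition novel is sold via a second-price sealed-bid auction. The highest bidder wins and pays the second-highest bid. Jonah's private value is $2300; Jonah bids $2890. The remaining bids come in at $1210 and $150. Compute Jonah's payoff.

Highest competing bid: $1210.
Jonah's bid $2890 is the highest overall, so Jonah wins and pays the second-highest bid, $1210.
Payoff = value − price = $2300 − $1210 = $1090.

$1090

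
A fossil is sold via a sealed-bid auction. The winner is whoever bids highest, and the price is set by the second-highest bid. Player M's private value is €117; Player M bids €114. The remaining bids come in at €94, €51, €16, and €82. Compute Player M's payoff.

Payoff = €23.

Highest competing bid: €94.
Player M's bid €114 is the highest overall, so Player M wins and pays the second-highest bid, €94.
Payoff = value − price = €117 − €94 = €23.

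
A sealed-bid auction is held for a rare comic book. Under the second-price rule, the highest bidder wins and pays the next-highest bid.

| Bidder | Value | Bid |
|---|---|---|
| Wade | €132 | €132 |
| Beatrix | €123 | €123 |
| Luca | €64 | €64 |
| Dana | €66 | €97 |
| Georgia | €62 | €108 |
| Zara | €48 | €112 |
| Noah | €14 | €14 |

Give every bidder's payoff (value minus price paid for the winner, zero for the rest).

Wade €9, Beatrix €0, Luca €0, Dana €0, Georgia €0, Zara €0, Noah €0.

Sorted high to low: Wade €132; Beatrix €123; Zara €112; Georgia €108; Dana €97; Luca €64; Noah €14.
Wade has the top bid and wins; the price is the second-highest bid, €123.
Wade's payoff = €132 − €123 = €9. All other bidders lose, so their payoff is 0.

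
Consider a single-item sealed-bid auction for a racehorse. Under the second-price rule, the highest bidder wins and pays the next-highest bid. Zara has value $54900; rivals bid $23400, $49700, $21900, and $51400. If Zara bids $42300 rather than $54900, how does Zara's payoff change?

The highest competing bid is $51400.
Bidding truthfully at $54900: Zara has the top bid, wins, and pays the second-highest bid $51400. Payoff = $54900 − $51400 = $3500.
Bidding $42300: the top bid is $51400 (a rival), so Zara loses. Payoff = $0.
Change = $0 − $3500 = -$3500.
This is the dominant-strategy logic: truthful bidding weakly beats any alternative.

Payoff change: -$3500.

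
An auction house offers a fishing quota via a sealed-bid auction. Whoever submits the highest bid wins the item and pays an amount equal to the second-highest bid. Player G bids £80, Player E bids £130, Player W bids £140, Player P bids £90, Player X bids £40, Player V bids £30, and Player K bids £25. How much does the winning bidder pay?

Ordered from highest: Player W £140 > Player E £130 > Player P £90 > Player G £80 > Player X £40 > Player V £30 > Player K £25.
Player W has the highest bid, so Player W wins.
The second-highest bid is £130, so that is what Player W pays.

Price paid: £130.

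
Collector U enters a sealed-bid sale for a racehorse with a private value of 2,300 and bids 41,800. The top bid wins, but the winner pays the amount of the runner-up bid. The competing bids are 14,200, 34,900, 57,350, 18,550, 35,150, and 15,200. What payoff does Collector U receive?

Payoff = 0.

Highest competing bid: 57,350.
Collector U's bid 41,800 is not the highest, so Collector U loses, pays nothing, and earns zero payoff.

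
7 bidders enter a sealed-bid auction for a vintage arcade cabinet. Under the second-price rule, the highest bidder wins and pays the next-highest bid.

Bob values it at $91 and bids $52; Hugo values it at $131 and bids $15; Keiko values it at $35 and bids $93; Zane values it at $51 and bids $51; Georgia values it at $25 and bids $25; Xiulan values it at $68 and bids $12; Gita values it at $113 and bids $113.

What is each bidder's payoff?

Payoffs: Bob $0, Hugo $0, Keiko $0, Zane $0, Georgia $0, Xiulan $0, Gita $20.

Ranking the bids: Gita $113; Keiko $93; Bob $52; Zane $51; Georgia $25; Hugo $15; Xiulan $12.
Gita has the top bid and wins; the price is the second-highest bid, $93.
Gita's payoff = $113 − $93 = $20. All other bidders lose, so their payoff is 0.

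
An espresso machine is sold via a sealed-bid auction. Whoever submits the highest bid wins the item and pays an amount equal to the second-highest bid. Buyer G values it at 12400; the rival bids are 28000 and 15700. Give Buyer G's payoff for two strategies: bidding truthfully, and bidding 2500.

(a) 0  (b) 0

The highest competing bid is 28000.
Bidding truthfully at 12400: the top bid is 28000 (a rival), so Buyer G loses. Payoff = 0.
Bidding 2500: the top bid is 28000 (a rival), so Buyer G loses. Payoff = 0.
The bid only affects whether you win, not the price — here both bids land on the same side of the top rival bid, so the deviation is payoff-neutral.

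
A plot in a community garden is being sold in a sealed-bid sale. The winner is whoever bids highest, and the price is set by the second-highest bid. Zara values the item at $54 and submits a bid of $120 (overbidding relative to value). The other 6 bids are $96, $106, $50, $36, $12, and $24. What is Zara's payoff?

Highest competing bid: $106.
Zara's bid $120 is the highest overall, so Zara wins and pays the second-highest bid, $106.
Payoff = value − price = $54 − $106 = -$52.
Overbidding won the item at a price above value — truthful bidding would have avoided this loss.

-$52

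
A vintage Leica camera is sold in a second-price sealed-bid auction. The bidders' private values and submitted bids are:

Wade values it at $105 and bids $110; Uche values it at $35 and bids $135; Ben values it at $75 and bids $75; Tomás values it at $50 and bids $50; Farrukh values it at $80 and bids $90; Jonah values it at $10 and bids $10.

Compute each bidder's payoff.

Bids in descending order: Uche $135, then Wade $110, then Farrukh $90, then Ben $75, then Tomás $50, then Jonah $10.
Uche has the top bid and wins; the price is the second-highest bid, $110.
Uche's payoff = $35 − $110 = -$75. All other bidders lose, so their payoff is 0.

Wade $0, Uche -$75, Ben $0, Tomás $0, Farrukh $0, Jonah $0.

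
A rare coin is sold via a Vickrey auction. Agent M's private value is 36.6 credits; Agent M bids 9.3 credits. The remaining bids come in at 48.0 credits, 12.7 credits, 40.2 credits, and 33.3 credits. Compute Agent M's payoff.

Payoff = 0.0 credits.

Highest competing bid: 48.0 credits.
Agent M's bid 9.3 credits is not the highest, so Agent M loses, pays nothing, and earns zero payoff.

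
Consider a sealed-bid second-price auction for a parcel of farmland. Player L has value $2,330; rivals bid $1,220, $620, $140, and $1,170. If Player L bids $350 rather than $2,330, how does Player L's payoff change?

The highest competing bid is $1,220.
Bidding truthfully at $2,330: Player L has the top bid, wins, and pays the second-highest bid $1,220. Payoff = $2,330 − $1,220 = $1,110.
Bidding $350: the top bid is $1,220 (a rival), so Player L loses. Payoff = $0.
Change = $0 − $1,110 = -$1,110.

Change in payoff: -$1,110.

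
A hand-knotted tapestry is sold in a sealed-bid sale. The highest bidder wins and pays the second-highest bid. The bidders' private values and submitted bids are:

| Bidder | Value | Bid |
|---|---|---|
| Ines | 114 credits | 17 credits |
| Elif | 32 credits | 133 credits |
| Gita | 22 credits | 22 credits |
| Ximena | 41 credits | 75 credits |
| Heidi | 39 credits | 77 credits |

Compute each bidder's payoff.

Ines 0 credits, Elif -45 credits, Gita 0 credits, Ximena 0 credits, Heidi 0 credits.

Bids in descending order: Elif 133 credits > Heidi 77 credits > Ximena 75 credits > Gita 22 credits > Ines 17 credits.
Elif has the top bid and wins; the price is the second-highest bid, 77 credits.
Elif's payoff = 32 credits − 77 credits = -45 credits. All other bidders lose, so their payoff is 0.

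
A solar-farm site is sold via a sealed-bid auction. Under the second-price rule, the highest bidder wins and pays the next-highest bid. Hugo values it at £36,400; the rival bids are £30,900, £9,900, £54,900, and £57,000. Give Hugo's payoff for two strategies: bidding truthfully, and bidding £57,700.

The highest competing bid is £57,000.
Bidding truthfully at £36,400: the top bid is £57,000 (a rival), so Hugo loses. Payoff = £0.
Bidding £57,700: Hugo has the top bid, wins, and pays the second-highest bid £57,000. Payoff = £36,400 − £57,000 = -£20,600.

Truthful: £0; alternative: -£20,600.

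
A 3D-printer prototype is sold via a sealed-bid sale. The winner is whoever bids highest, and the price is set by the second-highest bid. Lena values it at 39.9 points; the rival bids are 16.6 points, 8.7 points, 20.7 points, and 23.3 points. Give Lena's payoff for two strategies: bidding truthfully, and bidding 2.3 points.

The highest competing bid is 23.3 points.
Bidding truthfully at 39.9 points: Lena has the top bid, wins, and pays the second-highest bid 23.3 points. Payoff = 39.9 points − 23.3 points = 16.6 points.
Bidding 2.3 points: the top bid is 23.3 points (a rival), so Lena loses. Payoff = 0.0 points.
Deviating from a truthful bid can only lose payoff in a second-price auction — never gain.

Truthful: 16.6 points; alternative: 0.0 points.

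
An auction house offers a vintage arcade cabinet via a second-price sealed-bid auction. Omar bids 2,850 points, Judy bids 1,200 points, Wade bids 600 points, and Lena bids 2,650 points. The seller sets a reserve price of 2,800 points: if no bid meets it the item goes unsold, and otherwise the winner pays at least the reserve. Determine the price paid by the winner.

Ordered from highest: Omar 2,850 points, then Lena 2,650 points, then Judy 1,200 points, then Wade 600 points.
Omar has the highest bid, so Omar wins.
The second-highest bid is 2,650 points, but the reserve 2,800 points is higher, so the price is the reserve.

2,800 points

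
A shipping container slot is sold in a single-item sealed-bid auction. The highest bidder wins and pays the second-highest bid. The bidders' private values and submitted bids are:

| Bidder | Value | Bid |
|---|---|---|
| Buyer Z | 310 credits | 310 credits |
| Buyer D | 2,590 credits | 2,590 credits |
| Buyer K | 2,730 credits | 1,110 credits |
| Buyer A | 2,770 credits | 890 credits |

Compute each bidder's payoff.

Sorted high to low: Buyer D 2,590 credits > Buyer K 1,110 credits > Buyer A 890 credits > Buyer Z 310 credits.
Buyer D has the top bid and wins; the price is the second-highest bid, 1,110 credits.
Buyer D's payoff = 2,590 credits − 1,110 credits = 1,480 credits. All other bidders lose, so their payoff is 0.

Payoffs: Buyer Z 0 credits, Buyer D 1,480 credits, Buyer K 0 credits, Buyer A 0 credits.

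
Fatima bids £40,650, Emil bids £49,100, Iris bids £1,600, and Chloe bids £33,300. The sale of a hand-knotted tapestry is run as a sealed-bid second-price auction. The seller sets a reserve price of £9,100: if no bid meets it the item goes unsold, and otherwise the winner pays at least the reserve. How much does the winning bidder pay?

The winner pays £40,650.

Bids in descending order: Emil £49,100; Fatima £40,650; Chloe £33,300; Iris £1,600.
Emil has the highest bid, so Emil wins.
The second-highest bid is £40,650, which exceeds the reserve, so that sets the price.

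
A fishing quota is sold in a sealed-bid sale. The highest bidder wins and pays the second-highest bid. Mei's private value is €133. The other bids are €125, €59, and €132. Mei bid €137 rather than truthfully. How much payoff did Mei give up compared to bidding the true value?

Regret: €0.

The highest competing bid is €132.
Bidding truthfully at €133: Mei has the top bid, wins, and pays the second-highest bid €132. Payoff = €133 − €132 = €1.
Bidding €137: Mei has the top bid, wins, and pays the second-highest bid €132. Payoff = €133 − €132 = €1.
Regret = truthful payoff − actual payoff = €1 − €1 = €0.
The bid only affects whether you win, not the price — here both bids land on the same side of the top rival bid, so the deviation is payoff-neutral.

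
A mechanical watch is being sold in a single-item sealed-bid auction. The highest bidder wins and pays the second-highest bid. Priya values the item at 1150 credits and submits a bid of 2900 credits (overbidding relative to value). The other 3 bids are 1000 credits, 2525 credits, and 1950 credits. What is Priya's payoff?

Highest competing bid: 2525 credits.
Priya's bid 2900 credits is the highest overall, so Priya wins and pays the second-highest bid, 2525 credits.
Payoff = value − price = 1150 credits − 2525 credits = -1375 credits.

Payoff = -1375 credits.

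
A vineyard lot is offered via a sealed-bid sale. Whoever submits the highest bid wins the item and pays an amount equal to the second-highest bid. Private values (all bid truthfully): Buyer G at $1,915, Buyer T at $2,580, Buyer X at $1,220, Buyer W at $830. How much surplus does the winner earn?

Bids in descending order: Buyer T $2,580 > Buyer G $1,915 > Buyer X $1,220 > Buyer W $830.
Buyer T wins with the top bid and pays the second-highest, $1,915.
Surplus = $2,580 − $1,915 = $665.

Surplus = $665.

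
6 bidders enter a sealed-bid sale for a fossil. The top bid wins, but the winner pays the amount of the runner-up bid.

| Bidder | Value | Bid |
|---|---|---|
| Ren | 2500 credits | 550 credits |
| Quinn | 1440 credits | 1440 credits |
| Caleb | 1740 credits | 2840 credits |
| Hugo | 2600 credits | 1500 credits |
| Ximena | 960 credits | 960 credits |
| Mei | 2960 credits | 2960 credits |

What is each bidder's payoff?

Ren 0 credits, Quinn 0 credits, Caleb 0 credits, Hugo 0 credits, Ximena 0 credits, Mei 120 credits.

Ranking the bids: Mei 2960 credits; Caleb 2840 credits; Hugo 1500 credits; Quinn 1440 credits; Ximena 960 credits; Ren 550 credits.
Mei has the top bid and wins; the price is the second-highest bid, 2840 credits.
Mei's payoff = 2960 credits − 2840 credits = 120 credits. All other bidders lose, so their payoff is 0.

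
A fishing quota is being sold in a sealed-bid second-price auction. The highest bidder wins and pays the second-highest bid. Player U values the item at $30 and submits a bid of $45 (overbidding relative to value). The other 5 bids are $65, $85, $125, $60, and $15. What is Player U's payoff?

Payoff = $0.

Highest competing bid: $125.
Player U's bid $45 is not the highest, so Player U loses, pays nothing, and earns zero payoff.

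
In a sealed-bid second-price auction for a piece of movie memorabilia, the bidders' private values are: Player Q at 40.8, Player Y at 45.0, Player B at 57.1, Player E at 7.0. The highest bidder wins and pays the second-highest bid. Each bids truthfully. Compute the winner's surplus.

Winner's surplus: 12.1.

Ranking the bids: Player B 57.1 > Player Y 45.0 > Player Q 40.8 > Player E 7.0.
Player B wins with the top bid and pays the second-highest, 45.0.
Surplus = 57.1 − 45.0 = 12.1.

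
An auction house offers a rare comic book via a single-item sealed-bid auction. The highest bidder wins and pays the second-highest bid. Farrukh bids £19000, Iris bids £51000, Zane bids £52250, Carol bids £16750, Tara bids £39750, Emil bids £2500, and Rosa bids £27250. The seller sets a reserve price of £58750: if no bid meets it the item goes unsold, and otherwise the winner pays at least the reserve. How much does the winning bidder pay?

Ordered from highest: Zane £52250; Iris £51000; Tara £39750; Rosa £27250; Farrukh £19000; Carol £16750; Emil £2500.
The top bid £52250 is below the reserve £58750, so the item goes unsold and nothing is paid.

unsold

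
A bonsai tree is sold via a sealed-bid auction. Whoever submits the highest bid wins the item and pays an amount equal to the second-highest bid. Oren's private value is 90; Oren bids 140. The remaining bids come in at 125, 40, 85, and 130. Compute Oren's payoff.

Payoff = -40.

Highest competing bid: 130.
Oren's bid 140 is the highest overall, so Oren wins and pays the second-highest bid, 130.
Payoff = value − price = 90 − 130 = -40.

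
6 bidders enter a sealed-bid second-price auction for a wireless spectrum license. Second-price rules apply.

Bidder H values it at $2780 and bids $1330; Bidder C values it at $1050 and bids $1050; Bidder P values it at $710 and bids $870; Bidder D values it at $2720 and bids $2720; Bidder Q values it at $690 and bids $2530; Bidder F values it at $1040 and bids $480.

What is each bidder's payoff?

Ranking the bids: Bidder D $2720 > Bidder Q $2530 > Bidder H $1330 > Bidder C $1050 > Bidder P $870 > Bidder F $480.
Bidder D has the top bid and wins; the price is the second-highest bid, $2530.
Bidder D's payoff = $2720 − $2530 = $190. All other bidders lose, so their payoff is 0.

Payoffs: Bidder H $0, Bidder C $0, Bidder P $0, Bidder D $190, Bidder Q $0, Bidder F $0.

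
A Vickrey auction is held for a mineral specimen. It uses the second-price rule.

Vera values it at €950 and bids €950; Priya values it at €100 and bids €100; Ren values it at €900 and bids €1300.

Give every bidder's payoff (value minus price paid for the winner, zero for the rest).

Ordered from highest: Ren €1300 > Vera €950 > Priya €100.
Ren has the top bid and wins; the price is the second-highest bid, €950.
Ren's payoff = €900 − €950 = -€50. All other bidders lose, so their payoff is 0.

Vera €0, Priya €0, Ren -€50.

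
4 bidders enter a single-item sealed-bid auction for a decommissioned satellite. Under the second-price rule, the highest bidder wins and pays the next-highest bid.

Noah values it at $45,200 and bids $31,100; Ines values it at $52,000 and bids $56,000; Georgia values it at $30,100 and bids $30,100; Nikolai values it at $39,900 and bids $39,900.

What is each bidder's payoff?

Ordered from highest: Ines $56,000, then Nikolai $39,900, then Noah $31,100, then Georgia $30,100.
Ines has the top bid and wins; the price is the second-highest bid, $39,900.
Ines's payoff = $52,000 − $39,900 = $12,100. All other bidders lose, so their payoff is 0.

Noah $0, Ines $12,100, Georgia $0, Nikolai $0.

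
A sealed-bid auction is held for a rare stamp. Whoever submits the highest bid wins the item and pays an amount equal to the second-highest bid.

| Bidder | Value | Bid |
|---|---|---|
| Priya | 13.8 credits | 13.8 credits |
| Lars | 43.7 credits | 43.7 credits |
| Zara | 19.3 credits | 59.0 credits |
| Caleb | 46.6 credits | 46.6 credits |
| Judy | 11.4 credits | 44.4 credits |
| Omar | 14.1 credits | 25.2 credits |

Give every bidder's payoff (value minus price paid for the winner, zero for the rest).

Priya 0.0 credits, Lars 0.0 credits, Zara -27.3 credits, Caleb 0.0 credits, Judy 0.0 credits, Omar 0.0 credits.

Sorted high to low: Zara 59.0 credits; Caleb 46.6 credits; Judy 44.4 credits; Lars 43.7 credits; Omar 25.2 credits; Priya 13.8 credits.
Zara has the top bid and wins; the price is the second-highest bid, 46.6 credits.
Zara's payoff = 19.3 credits − 46.6 credits = -27.3 credits. All other bidders lose, so their payoff is 0.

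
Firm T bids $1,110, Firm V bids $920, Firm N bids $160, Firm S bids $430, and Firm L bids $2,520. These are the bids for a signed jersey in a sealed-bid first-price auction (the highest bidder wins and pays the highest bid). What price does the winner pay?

Ranking the bids: Firm L $2,520, then Firm T $1,110, then Firm V $920, then Firm S $430, then Firm N $160.
Firm L is the highest bidder, so Firm L wins.
Under the first-price rule, the price is the highest bid: $2,520.

The winner pays $2,520.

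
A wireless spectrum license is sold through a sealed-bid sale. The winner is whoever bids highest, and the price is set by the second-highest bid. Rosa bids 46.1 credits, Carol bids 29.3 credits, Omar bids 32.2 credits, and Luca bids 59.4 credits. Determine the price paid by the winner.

Price paid: 46.1 credits.

Ranking the bids: Luca 59.4 credits > Rosa 46.1 credits > Omar 32.2 credits > Carol 29.3 credits.
Luca has the highest bid, so Luca wins.
The second-highest bid is 46.1 credits, so that is what Luca pays.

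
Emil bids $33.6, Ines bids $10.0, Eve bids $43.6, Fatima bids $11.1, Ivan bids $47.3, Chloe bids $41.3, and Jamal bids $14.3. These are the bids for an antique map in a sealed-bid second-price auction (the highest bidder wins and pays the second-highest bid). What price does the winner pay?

The winner pays $43.6.

Sorted high to low: Ivan $47.3; Eve $43.6; Chloe $41.3; Emil $33.6; Jamal $14.3; Fatima $11.1; Ines $10.0.
Ivan is the highest bidder, so Ivan wins.
Under the second-price rule, the price is the second-highest bid: $43.6.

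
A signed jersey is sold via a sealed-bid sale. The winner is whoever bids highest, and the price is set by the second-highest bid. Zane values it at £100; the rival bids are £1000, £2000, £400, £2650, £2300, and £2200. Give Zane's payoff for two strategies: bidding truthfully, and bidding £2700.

Truthful: £0; alternative: -£2550.

The highest competing bid is £2650.
Bidding truthfully at £100: the top bid is £2650 (a rival), so Zane loses. Payoff = £0.
Bidding £2700: Zane has the top bid, wins, and pays the second-highest bid £2650. Payoff = £100 − £2650 = -£2550.
Deviating from a truthful bid can only lose payoff in a second-price auction — never gain.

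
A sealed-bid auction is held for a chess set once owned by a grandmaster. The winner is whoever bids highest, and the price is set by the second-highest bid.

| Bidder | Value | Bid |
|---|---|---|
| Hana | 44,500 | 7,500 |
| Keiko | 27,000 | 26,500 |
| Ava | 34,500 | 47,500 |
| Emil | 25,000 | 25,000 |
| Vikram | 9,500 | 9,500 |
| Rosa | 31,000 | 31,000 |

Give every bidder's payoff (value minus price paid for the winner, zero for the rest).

Hana 0, Keiko 0, Ava 3,500, Emil 0, Vikram 0, Rosa 0.

Ordered from highest: Ava 47,500, then Rosa 31,000, then Keiko 26,500, then Emil 25,000, then Vikram 9,500, then Hana 7,500.
Ava has the top bid and wins; the price is the second-highest bid, 31,000.
Ava's payoff = 34,500 − 31,000 = 3,500. All other bidders lose, so their payoff is 0.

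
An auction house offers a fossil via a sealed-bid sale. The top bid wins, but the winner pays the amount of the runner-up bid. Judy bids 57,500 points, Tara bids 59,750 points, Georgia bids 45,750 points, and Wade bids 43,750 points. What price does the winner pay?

Ordered from highest: Tara 59,750 points > Judy 57,500 points > Georgia 45,750 points > Wade 43,750 points.
Tara has the highest bid, so Tara wins.
The second-highest bid is 57,500 points, so that is what Tara pays.

The winner pays 57,500 points.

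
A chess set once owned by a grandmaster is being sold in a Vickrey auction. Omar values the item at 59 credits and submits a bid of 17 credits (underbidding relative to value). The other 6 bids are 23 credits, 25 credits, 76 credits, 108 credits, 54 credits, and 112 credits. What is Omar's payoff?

Highest competing bid: 112 credits.
Omar's bid 17 credits is not the highest, so Omar loses, pays nothing, and earns zero payoff.

0 credits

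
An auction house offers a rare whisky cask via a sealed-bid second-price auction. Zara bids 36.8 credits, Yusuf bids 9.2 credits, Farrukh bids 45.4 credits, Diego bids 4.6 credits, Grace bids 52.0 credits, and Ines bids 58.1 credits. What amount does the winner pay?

Ordered from highest: Ines 58.1 credits > Grace 52.0 credits > Farrukh 45.4 credits > Zara 36.8 credits > Yusuf 9.2 credits > Diego 4.6 credits.
Ines has the highest bid, so Ines wins.
The second-highest bid is 52.0 credits, so that is what Ines pays.

52.0 credits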